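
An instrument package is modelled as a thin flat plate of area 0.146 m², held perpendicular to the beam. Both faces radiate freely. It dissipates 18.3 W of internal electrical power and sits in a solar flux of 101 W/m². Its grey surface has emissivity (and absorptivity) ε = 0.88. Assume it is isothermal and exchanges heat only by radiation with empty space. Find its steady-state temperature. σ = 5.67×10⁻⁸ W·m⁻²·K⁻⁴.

At steady state, absorbed solar power + internal power = radiated power.
Absorbed: α·S·A_cross = 0.88·101·0.1460 = 12.98 W (cross-section A).
Total input = 12.98 + 18.3 = 31.28 W.
Radiated: εσ·A_surf·T⁴ with A_surf = 2A = 0.2920 m².
T⁴ = 31.28/(0.88·5.67×10⁻⁸·0.2920) = 2.147×10⁹ K⁴.

T ≈ 215 K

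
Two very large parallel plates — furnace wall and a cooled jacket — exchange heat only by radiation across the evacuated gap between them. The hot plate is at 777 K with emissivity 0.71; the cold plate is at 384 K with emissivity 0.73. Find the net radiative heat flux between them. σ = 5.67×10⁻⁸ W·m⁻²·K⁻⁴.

For two infinite grey parallel plates, q = σ(T₁⁴ − T₂⁴)/(1/ε₁ + 1/ε₂ − 1).
T₁⁴ − T₂⁴ = 3.645×10¹¹ − 2.174×10¹⁰ = 3.427×10¹¹ K⁴.
1/ε₁ + 1/ε₂ − 1 = 1.408 + 1.370 − 1 = 1.778.
q = 5.67×10⁻⁸ × 3.427×10¹¹ / 1.778.

q ≈ 10900 W/m²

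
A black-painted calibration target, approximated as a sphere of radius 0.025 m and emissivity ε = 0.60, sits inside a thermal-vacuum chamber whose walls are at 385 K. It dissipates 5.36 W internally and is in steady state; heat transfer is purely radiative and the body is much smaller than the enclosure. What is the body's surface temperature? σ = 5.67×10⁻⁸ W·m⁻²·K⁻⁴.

T ≈ 453 K

For a small grey body in a large enclosure, net radiated power = εσA(T⁴ − T_w⁴).
Steady state: P = εσA(T⁴ − T_w⁴) with A = 4πr² = 0.007854 m².
T⁴ = P/(εσA) + T_w⁴ = 5.36/(0.60·5.67×10⁻⁸·0.007854) + (385)⁴
    = 2.006×10¹⁰ + 2.197×10¹⁰ = 4.203×10¹⁰ K⁴.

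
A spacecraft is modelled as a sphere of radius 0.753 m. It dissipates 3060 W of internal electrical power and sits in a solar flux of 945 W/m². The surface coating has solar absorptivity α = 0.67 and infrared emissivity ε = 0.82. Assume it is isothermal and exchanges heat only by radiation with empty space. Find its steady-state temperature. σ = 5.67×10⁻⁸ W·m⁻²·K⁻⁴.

At steady state, absorbed solar power + internal power = radiated power.
Absorbed: α·S·A_cross = 0.67·945·1.781 = 1128 W (cross-section πr²).
Total input = 1128 + 3060 = 4188 W.
Radiated: εσ·A_surf·T⁴ with A_surf = 4πr² = 7.125 m².
T⁴ = 4188/(0.82·5.67×10⁻⁸·7.125) = 1.264×10¹⁰ K⁴.

T ≈ 335 K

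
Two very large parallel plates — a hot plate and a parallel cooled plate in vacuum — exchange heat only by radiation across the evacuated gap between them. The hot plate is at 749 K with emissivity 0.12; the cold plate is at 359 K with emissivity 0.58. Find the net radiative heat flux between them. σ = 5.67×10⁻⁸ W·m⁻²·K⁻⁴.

q ≈ 1870 W/m²

For two infinite grey parallel plates, q = σ(T₁⁴ − T₂⁴)/(1/ε₁ + 1/ε₂ − 1).
T₁⁴ − T₂⁴ = 3.147×10¹¹ − 1.661×10¹⁰ = 2.981×10¹¹ K⁴.
1/ε₁ + 1/ε₂ − 1 = 8.333 + 1.724 − 1 = 9.057.
q = 5.67×10⁻⁸ × 2.981×10¹¹ / 9.057.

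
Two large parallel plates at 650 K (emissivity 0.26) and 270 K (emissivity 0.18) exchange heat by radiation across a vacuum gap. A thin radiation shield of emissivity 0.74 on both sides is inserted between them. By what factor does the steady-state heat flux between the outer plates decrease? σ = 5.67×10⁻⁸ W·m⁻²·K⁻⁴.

factor ≈ 1.20

Without shield: q₀ = σΔ(T⁴)/(1/ε₁+1/ε₂−1) with denominator 8.402.
With shield the two gaps are in series; the resistances add: (1/ε₁+1/ε_s−1)+(1/ε_s+1/ε₂−1) = 4.198+5.907 = 10.10.
Heat-flux ratio q₀/q = 10.10/8.402.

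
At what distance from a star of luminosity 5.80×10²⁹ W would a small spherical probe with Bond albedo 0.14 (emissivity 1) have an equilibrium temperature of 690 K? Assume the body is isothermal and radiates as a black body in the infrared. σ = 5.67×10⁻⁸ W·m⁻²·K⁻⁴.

For an isothermal black-emitting sphere, (1−a)S·πr² = σ·4πr²·T⁴ ⇒ S = 4σT⁴/(1−a).
S = 4·5.67×10⁻⁸·(690)⁴/0.860 = 59780 W/m².
Flux falls as S = L/(4πd²), so d = √(L/(4πS)) = √(5.80×10²⁹/(4π·59780)).

d ≈ 8.79×10¹¹ m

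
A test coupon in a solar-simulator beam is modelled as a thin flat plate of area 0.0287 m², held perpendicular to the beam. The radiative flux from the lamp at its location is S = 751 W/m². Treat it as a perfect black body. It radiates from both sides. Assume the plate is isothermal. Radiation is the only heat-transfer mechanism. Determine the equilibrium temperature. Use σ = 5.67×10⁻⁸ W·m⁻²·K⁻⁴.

T ≈ 285 K

At equilibrium, absorbed power = emitted power.
Absorbing cross-section = A = 0.02870 m²; emitting surface = 2A = 0.05740 m² (ratio 2).
S·A_cross = εσ·A_surf·T⁴  ⇒  T⁴ = S/(2σ).
T⁴ = 1.00·751/(2·5.67×10⁻⁸) = 6.623×10⁹ K⁴.
T = (6.623×10⁹)^(1/4).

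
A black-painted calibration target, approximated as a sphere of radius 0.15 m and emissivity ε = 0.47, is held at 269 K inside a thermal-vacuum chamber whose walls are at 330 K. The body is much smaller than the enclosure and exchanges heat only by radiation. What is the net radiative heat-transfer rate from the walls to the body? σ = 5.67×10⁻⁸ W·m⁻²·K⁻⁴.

For a small grey body in a large enclosure: P_net = εσA(T_body⁴ − T_wall⁴).
A = 4πr² = 0.2827 m²; T_body⁴ − T_wall⁴ = 5.236×10⁹ − 1.186×10¹⁰ = -6.623×10⁹ K⁴.
|P_net| = 0.47·5.67×10⁻⁸·0.2827·6.623×10⁹.

P_net ≈ 49.9 W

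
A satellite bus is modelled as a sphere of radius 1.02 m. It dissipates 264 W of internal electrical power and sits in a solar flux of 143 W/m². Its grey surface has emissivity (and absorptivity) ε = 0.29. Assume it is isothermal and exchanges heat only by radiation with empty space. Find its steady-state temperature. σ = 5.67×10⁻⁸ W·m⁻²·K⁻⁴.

At steady state, absorbed solar power + internal power = radiated power.
Absorbed: α·S·A_cross = 0.29·143·3.269 = 135.5 W (cross-section πr²).
Total input = 135.5 + 264 = 399.5 W.
Radiated: εσ·A_surf·T⁴ with A_surf = 4πr² = 13.07 m².
T⁴ = 399.5/(0.29·5.67×10⁻⁸·13.07) = 1.859×10⁹ K⁴.

T ≈ 208 K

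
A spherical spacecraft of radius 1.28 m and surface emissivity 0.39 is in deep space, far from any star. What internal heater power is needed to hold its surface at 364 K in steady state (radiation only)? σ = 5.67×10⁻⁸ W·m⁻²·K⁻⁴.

P = εσ·4πr²·T⁴.
4πr² = 20.59 m²; T⁴ = 1.756×10¹⁰ K⁴.
P = 0.39·5.67×10⁻⁸·20.59·1.756×10¹⁰.

P ≈ 7990 W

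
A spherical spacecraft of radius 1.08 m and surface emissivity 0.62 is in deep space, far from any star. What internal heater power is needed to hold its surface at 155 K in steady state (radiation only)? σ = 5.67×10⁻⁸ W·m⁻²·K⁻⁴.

P = εσ·4πr²·T⁴.
4πr² = 14.66 m²; T⁴ = 5.772×10⁸ K⁴.
P = 0.62·5.67×10⁻⁸·14.66·5.772×10⁸.

P ≈ 297 W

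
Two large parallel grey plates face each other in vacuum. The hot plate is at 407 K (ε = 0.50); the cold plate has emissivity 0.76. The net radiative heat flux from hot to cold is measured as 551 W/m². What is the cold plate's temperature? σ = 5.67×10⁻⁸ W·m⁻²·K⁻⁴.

T₂ ≈ 265 K

q = σ(T₁⁴ − T₂⁴)/(1/ε₁ + 1/ε₂ − 1); denominator = 2.316.
T₂⁴ = T₁⁴ − q·(1/ε₁+1/ε₂−1)/σ = 2.744×10¹⁰ − 551·2.316/5.67×10⁻⁸
    = 4.935×10⁹ K⁴.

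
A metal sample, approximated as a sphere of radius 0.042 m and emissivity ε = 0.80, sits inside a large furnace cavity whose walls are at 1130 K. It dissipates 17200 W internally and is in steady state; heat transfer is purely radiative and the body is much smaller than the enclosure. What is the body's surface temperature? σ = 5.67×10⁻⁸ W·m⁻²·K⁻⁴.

T ≈ 2080 K

For a small grey body in a large enclosure, net radiated power = εσA(T⁴ − T_w⁴).
Steady state: P = εσA(T⁴ − T_w⁴) with A = 4πr² = 0.02217 m².
T⁴ = P/(εσA) + T_w⁴ = 17200/(0.80·5.67×10⁻⁸·0.02217) + (1130)⁴
    = 1.711×10¹³ + 1.630×10¹² = 1.874×10¹³ K⁴.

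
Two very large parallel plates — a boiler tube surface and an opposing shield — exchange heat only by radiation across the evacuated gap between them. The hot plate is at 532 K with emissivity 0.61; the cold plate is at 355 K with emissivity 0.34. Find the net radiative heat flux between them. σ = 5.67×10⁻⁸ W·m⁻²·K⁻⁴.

For two infinite grey parallel plates, q = σ(T₁⁴ − T₂⁴)/(1/ε₁ + 1/ε₂ − 1).
T₁⁴ − T₂⁴ = 8.010×10¹⁰ − 1.588×10¹⁰ = 6.422×10¹⁰ K⁴.
1/ε₁ + 1/ε₂ − 1 = 1.639 + 2.941 − 1 = 3.581.
q = 5.67×10⁻⁸ × 6.422×10¹⁰ / 3.581.

q ≈ 1020 W/m²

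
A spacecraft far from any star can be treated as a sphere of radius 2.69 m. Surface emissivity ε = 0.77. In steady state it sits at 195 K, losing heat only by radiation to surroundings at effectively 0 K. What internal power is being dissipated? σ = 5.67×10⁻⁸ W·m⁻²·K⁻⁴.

P ≈ 5740 W

Steady state: P = εσA T⁴.
A = 4πr² = 90.93 m²; T⁴ = (195)⁴ = 1.446×10⁹ K⁴.
P = 0.77 × 5.67×10⁻⁸ × 90.93 × 1.446×10⁹.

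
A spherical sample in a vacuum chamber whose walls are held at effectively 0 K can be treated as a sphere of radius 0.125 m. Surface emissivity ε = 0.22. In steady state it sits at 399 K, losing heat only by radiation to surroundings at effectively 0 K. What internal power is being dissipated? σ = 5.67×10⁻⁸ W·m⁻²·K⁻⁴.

Steady state: P = εσA T⁴.
A = 4πr² = 0.1963 m²; T⁴ = (399)⁴ = 2.534×10¹⁰ K⁴.
P = 0.22 × 5.67×10⁻⁸ × 0.1963 × 2.534×10¹⁰.

P ≈ 62.1 W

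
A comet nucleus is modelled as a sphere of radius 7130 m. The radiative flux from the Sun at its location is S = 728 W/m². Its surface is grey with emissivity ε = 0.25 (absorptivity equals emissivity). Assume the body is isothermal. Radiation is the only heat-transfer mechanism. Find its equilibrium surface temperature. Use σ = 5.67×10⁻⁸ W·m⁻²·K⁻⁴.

T ≈ 238 K

At equilibrium, absorbed power = emitted power.
Absorbing cross-section = πr² = 1.597×10⁸ m²; emitting surface = 4πr² = 6.388×10⁸ m² (ratio 4).
εS·A_cross = εσ·A_surf·T⁴  ⇒  T⁴ = S/(4σ)   (ε cancels).
T⁴ = 728/(4·5.67×10⁻⁸) = 3.210×10⁹ K⁴.
T = (3.210×10⁹)^(1/4).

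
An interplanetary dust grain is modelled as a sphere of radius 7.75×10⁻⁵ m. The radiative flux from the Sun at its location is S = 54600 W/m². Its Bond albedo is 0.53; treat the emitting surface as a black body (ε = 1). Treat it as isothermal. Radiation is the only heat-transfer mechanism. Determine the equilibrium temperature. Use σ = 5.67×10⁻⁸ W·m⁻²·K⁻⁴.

T ≈ 580 K

At equilibrium, absorbed power = emitted power.
Absorbing cross-section = πr² = 1.887×10⁻⁸ m²; emitting surface = 4πr² = 7.548×10⁻⁸ m² (ratio 4).
(1−a)S·A_cross = εσ·A_surf·T⁴  ⇒  T⁴ = (1−a)S/(4σ).
T⁴ = 0.470·54600/(4·5.67×10⁻⁸) = 1.131×10¹¹ K⁴.
T = (1.131×10¹¹)^(1/4).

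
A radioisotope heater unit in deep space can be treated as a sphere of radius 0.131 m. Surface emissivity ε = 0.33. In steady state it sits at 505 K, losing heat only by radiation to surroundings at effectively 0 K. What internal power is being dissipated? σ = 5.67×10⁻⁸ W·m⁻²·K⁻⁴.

Steady state: P = εσA T⁴.
A = 4πr² = 0.2157 m²; T⁴ = (505)⁴ = 6.504×10¹⁰ K⁴.
P = 0.33 × 5.67×10⁻⁸ × 0.2157 × 6.504×10¹⁰.

P ≈ 262 W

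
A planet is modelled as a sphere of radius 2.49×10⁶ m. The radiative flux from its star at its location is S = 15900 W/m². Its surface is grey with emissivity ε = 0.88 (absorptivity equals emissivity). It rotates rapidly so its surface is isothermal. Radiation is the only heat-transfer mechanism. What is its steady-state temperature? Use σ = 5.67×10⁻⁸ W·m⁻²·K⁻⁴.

T ≈ 515 K

At equilibrium, absorbed power = emitted power.
Absorbing cross-section = πr² = 1.948×10¹³ m²; emitting surface = 4πr² = 7.791×10¹³ m² (ratio 4).
εS·A_cross = εσ·A_surf·T⁴  ⇒  T⁴ = S/(4σ)   (ε cancels).
T⁴ = 15900/(4·5.67×10⁻⁸) = 7.011×10¹⁰ K⁴.
T = (7.011×10¹⁰)^(1/4).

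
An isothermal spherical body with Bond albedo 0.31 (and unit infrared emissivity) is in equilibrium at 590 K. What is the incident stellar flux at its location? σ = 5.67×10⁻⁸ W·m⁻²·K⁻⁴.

S ≈ 39800 W/m²

(1−a)S·πr² = σ·4πr²·T⁴ ⇒ S = 4σT⁴/(1−a).
S = 4·5.67×10⁻⁸·1.212×10¹¹/0.690.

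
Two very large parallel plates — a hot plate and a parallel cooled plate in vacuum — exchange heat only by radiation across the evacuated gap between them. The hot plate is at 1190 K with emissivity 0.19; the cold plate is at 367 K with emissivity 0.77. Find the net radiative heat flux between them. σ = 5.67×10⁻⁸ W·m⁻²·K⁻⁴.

q ≈ 20300 W/m²

For two infinite grey parallel plates, q = σ(T₁⁴ − T₂⁴)/(1/ε₁ + 1/ε₂ − 1).
T₁⁴ − T₂⁴ = 2.005×10¹² − 1.814×10¹⁰ = 1.987×10¹² K⁴.
1/ε₁ + 1/ε₂ − 1 = 5.263 + 1.299 − 1 = 5.562.
q = 5.67×10⁻⁸ × 1.987×10¹² / 5.562.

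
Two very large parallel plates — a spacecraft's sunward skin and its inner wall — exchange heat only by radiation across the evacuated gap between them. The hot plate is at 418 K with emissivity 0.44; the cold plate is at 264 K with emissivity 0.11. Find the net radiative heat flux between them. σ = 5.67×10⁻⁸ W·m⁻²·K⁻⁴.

For two infinite grey parallel plates, q = σ(T₁⁴ − T₂⁴)/(1/ε₁ + 1/ε₂ − 1).
T₁⁴ − T₂⁴ = 3.053×10¹⁰ − 4.858×10⁹ = 2.567×10¹⁰ K⁴.
1/ε₁ + 1/ε₂ − 1 = 2.273 + 9.091 − 1 = 10.36.
q = 5.67×10⁻⁸ × 2.567×10¹⁰ / 10.36.

q ≈ 140 W/m²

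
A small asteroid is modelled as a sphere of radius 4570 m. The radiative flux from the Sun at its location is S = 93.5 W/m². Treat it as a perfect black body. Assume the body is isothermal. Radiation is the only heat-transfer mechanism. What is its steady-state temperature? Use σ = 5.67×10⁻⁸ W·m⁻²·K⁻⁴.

At equilibrium, absorbed power = emitted power.
Absorbing cross-section = πr² = 6.561×10⁷ m²; emitting surface = 4πr² = 2.624×10⁸ m² (ratio 4).
S·A_cross = εσ·A_surf·T⁴  ⇒  T⁴ = S/(4σ).
T⁴ = 1.00·93.5/(4·5.67×10⁻⁸) = 4.123×10⁸ K⁴.
T = (4.123×10⁸)^(1/4).

T ≈ 142 K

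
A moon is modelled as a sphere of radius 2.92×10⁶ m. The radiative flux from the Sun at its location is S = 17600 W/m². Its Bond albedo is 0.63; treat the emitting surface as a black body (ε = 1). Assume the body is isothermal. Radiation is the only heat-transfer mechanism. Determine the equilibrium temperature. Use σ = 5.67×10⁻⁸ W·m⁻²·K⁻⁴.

T ≈ 412 K

At equilibrium, absorbed power = emitted power.
Absorbing cross-section = πr² = 2.679×10¹³ m²; emitting surface = 4πr² = 1.071×10¹⁴ m² (ratio 4).
(1−a)S·A_cross = εσ·A_surf·T⁴  ⇒  T⁴ = (1−a)S/(4σ).
T⁴ = 0.370·17600/(4·5.67×10⁻⁸) = 2.871×10¹⁰ K⁴.
T = (2.871×10¹⁰)^(1/4).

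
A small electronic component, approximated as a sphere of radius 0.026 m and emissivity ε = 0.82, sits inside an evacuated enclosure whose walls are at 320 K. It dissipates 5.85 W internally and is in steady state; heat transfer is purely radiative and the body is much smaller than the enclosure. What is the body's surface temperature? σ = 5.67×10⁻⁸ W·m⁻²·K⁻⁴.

For a small grey body in a large enclosure, net radiated power = εσA(T⁴ − T_w⁴).
Steady state: P = εσA(T⁴ − T_w⁴) with A = 4πr² = 0.008495 m².
T⁴ = P/(εσA) + T_w⁴ = 5.85/(0.82·5.67×10⁻⁸·0.008495) + (320)⁴
    = 1.481×10¹⁰ + 1.049×10¹⁰ = 2.530×10¹⁰ K⁴.

T ≈ 399 K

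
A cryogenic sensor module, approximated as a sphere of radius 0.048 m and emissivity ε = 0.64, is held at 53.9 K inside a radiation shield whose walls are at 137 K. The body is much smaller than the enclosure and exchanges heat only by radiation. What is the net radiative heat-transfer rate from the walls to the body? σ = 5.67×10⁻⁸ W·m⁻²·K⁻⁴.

For a small grey body in a large enclosure: P_net = εσA(T_body⁴ − T_wall⁴).
A = 4πr² = 0.02895 m²; T_body⁴ − T_wall⁴ = 8.440×10⁶ − 3.523×10⁸ = -3.438×10⁸ K⁴.
|P_net| = 0.64·5.67×10⁻⁸·0.02895·3.438×10⁸.

P_net ≈ 0.361 W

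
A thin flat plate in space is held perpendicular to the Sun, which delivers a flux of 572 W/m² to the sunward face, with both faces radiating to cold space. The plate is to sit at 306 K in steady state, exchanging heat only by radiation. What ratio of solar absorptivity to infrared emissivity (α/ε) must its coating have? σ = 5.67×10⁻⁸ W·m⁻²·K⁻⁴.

α/ε ≈ 1.74

Balance: αS·A = εσ·2A·T⁴ ⇒ α/ε = 2σT⁴/S.
α/ε = 2·5.67×10⁻⁸·(306)⁴/572 = 2·5.67×10⁻⁸·8.768×10⁹/572.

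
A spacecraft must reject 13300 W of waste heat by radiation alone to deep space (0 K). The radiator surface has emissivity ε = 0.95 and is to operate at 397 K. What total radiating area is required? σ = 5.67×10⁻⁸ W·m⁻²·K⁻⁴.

A ≈ 9.94 m²

P = εσA T⁴ ⇒ A = P/(εσT⁴).
T⁴ = 2.484×10¹⁰ K⁴.
A = 13300/(0.95 × 5.67×10⁻⁸ × 2.484×10¹⁰).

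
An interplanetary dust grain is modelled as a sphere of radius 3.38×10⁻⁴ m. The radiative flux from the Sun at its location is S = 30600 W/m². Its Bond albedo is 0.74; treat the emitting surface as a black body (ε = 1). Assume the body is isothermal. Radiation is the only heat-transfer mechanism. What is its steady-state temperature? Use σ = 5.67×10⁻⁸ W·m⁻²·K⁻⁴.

At equilibrium, absorbed power = emitted power.
Absorbing cross-section = πr² = 3.589×10⁻⁷ m²; emitting surface = 4πr² = 1.436×10⁻⁶ m² (ratio 4).
(1−a)S·A_cross = εσ·A_surf·T⁴  ⇒  T⁴ = (1−a)S/(4σ).
T⁴ = 0.260·30600/(4·5.67×10⁻⁸) = 3.508×10¹⁰ K⁴.
T = (3.508×10¹⁰)^(1/4).

T ≈ 433 K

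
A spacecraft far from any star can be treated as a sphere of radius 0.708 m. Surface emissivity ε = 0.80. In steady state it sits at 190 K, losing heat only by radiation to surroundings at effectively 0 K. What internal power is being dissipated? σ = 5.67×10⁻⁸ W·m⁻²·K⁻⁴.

Steady state: P = εσA T⁴.
A = 4πr² = 6.299 m²; T⁴ = (190)⁴ = 1.303×10⁹ K⁴.
P = 0.80 × 5.67×10⁻⁸ × 6.299 × 1.303×10⁹.

P ≈ 372 W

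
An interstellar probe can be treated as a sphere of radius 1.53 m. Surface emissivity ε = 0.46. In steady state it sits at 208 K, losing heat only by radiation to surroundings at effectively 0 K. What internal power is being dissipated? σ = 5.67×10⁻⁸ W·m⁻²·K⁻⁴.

Steady state: P = εσA T⁴.
A = 4πr² = 29.42 m²; T⁴ = (208)⁴ = 1.872×10⁹ K⁴.
P = 0.46 × 5.67×10⁻⁸ × 29.42 × 1.872×10⁹.

P ≈ 1440 W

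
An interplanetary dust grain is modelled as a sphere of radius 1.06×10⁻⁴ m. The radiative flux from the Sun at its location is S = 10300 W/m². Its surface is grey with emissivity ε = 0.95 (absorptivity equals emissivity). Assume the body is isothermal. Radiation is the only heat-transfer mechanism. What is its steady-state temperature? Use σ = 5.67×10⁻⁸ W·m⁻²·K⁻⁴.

T ≈ 462 K

At equilibrium, absorbed power = emitted power.
Absorbing cross-section = πr² = 3.530×10⁻⁸ m²; emitting surface = 4πr² = 1.412×10⁻⁷ m² (ratio 4).
εS·A_cross = εσ·A_surf·T⁴  ⇒  T⁴ = S/(4σ)   (ε cancels).
T⁴ = 10300/(4·5.67×10⁻⁸) = 4.541×10¹⁰ K⁴.
T = (4.541×10¹⁰)^(1/4).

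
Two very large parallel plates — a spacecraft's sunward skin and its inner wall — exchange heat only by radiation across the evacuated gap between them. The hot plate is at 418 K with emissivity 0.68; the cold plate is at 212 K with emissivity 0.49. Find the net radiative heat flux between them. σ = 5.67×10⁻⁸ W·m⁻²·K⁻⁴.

For two infinite grey parallel plates, q = σ(T₁⁴ − T₂⁴)/(1/ε₁ + 1/ε₂ − 1).
T₁⁴ − T₂⁴ = 3.053×10¹⁰ − 2.020×10⁹ = 2.851×10¹⁰ K⁴.
1/ε₁ + 1/ε₂ − 1 = 1.471 + 2.041 − 1 = 2.511.
q = 5.67×10⁻⁸ × 2.851×10¹⁰ / 2.511.

q ≈ 644 W/m²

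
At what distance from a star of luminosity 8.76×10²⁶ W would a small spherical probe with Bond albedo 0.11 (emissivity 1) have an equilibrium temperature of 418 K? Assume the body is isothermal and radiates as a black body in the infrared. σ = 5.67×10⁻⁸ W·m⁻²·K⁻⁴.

For an isothermal black-emitting sphere, (1−a)S·πr² = σ·4πr²·T⁴ ⇒ S = 4σT⁴/(1−a).
S = 4·5.67×10⁻⁸·(418)⁴/0.890 = 7780 W/m².
Flux falls as S = L/(4πd²), so d = √(L/(4πS)) = √(8.76×10²⁶/(4π·7780)).

d ≈ 9.47×10¹⁰ m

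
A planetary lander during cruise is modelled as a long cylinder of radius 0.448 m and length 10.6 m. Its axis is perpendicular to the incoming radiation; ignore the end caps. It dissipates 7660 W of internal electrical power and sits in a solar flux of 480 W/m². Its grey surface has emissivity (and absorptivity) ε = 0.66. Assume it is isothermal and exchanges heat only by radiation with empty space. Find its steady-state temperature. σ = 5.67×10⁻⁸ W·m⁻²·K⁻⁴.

At steady state, absorbed solar power + internal power = radiated power.
Absorbed: α·S·A_cross = 0.66·480·9.498 = 3009 W (cross-section 2rL).
Total input = 3009 + 7660 = 10670 W.
Radiated: εσ·A_surf·T⁴ with A_surf = 2πrL = 29.84 m².
T⁴ = 10670/(0.66·5.67×10⁻⁸·29.84) = 9.555×10⁹ K⁴.

T ≈ 313 K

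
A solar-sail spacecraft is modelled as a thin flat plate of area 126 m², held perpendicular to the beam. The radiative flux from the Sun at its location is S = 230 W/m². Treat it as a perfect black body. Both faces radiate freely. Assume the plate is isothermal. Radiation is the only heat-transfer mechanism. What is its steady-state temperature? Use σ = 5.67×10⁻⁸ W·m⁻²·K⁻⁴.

T ≈ 212 K

At equilibrium, absorbed power = emitted power.
Absorbing cross-section = A = 126.0 m²; emitting surface = 2A = 252.0 m² (ratio 2).
S·A_cross = εσ·A_surf·T⁴  ⇒  T⁴ = S/(2σ).
T⁴ = 1.00·230/(2·5.67×10⁻⁸) = 2.028×10⁹ K⁴.
T = (2.028×10⁹)^(1/4).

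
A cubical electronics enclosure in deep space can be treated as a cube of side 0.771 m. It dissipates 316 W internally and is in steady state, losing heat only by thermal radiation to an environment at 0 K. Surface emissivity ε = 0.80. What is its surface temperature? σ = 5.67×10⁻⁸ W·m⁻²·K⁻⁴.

T ≈ 210 K

Steady state: internal power = radiated power, P = εσA T⁴.
Radiating area A = 6L² = 3.567 m².
T⁴ = P/(εσA) = 316/(0.80·5.67×10⁻⁸·3.567) = 1.953×10⁹ K⁴.
T = (1.953×10⁹)^(1/4).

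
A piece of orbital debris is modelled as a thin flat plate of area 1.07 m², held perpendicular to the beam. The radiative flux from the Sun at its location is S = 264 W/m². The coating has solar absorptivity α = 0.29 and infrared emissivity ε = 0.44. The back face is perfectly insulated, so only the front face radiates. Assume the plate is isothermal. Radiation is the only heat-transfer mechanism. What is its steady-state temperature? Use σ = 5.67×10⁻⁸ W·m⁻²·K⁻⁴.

At equilibrium, absorbed power = emitted power.
Absorbing cross-section = A = 1.070 m²; emitting surface = A = 1.070 m² (ratio 1).
αS·A_cross = εσ·A_surf·T⁴  ⇒  T⁴ = αS/(ε·1σ).
T⁴ = 0.290·264/(0.44·1·5.67×10⁻⁸) = 3.069×10⁹ K⁴.
T = (3.069×10⁹)^(1/4).

T ≈ 235 K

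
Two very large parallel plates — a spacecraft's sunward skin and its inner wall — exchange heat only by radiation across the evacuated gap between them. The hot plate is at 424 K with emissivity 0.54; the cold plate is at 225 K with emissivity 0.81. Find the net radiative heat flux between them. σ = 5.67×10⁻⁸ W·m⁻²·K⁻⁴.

q ≈ 809 W/m²

For two infinite grey parallel plates, q = σ(T₁⁴ − T₂⁴)/(1/ε₁ + 1/ε₂ − 1).
T₁⁴ − T₂⁴ = 3.232×10¹⁰ − 2.563×10⁹ = 2.976×10¹⁰ K⁴.
1/ε₁ + 1/ε₂ − 1 = 1.852 + 1.235 − 1 = 2.086.
q = 5.67×10⁻⁸ × 2.976×10¹⁰ / 2.086.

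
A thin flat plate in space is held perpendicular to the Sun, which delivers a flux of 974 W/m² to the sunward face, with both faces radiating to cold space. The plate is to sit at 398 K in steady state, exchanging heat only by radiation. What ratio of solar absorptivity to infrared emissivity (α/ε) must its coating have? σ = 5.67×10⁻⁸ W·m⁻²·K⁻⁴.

α/ε ≈ 2.92

Balance: αS·A = εσ·2A·T⁴ ⇒ α/ε = 2σT⁴/S.
α/ε = 2·5.67×10⁻⁸·(398)⁴/974 = 2·5.67×10⁻⁸·2.509×10¹⁰/974.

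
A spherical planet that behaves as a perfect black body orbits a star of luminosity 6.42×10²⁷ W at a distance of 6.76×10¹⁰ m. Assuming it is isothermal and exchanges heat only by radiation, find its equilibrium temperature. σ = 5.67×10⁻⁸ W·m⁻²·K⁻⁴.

T ≈ 838 K

First find the stellar flux at distance d: S = L/(4πd²) = 6.42×10²⁷/(4π·(6.76×10¹⁰)²) = 1.118×10⁵ W/m².
For an isothermal sphere, absorbed (1−a)S·πr² = emitted σ·4πr²·T⁴, so T⁴ = (1−a)S/(4σ).
T⁴ = 1.00·1.118×10⁵/(4·5.67×10⁻⁸) = 4.929×10¹¹ K⁴.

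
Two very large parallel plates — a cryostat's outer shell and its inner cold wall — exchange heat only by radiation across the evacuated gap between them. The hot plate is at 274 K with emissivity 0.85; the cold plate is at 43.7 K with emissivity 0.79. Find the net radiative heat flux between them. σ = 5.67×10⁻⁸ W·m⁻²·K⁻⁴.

For two infinite grey parallel plates, q = σ(T₁⁴ − T₂⁴)/(1/ε₁ + 1/ε₂ − 1).
T₁⁴ − T₂⁴ = 5.636×10⁹ − 3.647×10⁶ = 5.633×10⁹ K⁴.
1/ε₁ + 1/ε₂ − 1 = 1.176 + 1.266 − 1 = 1.442.
q = 5.67×10⁻⁸ × 5.633×10⁹ / 1.442.

q ≈ 221 W/m²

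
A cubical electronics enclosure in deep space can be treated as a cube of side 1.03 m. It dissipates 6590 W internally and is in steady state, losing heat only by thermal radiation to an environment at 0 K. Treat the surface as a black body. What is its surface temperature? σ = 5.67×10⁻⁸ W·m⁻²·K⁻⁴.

T ≈ 368 K

Steady state: internal power = radiated power, P = εσA T⁴.
Radiating area A = 6L² = 6.365 m².
T⁴ = P/(εσA) = 6590/(1.0·5.67×10⁻⁸·6.365) = 1.826×10¹⁰ K⁴.
T = (1.826×10¹⁰)^(1/4).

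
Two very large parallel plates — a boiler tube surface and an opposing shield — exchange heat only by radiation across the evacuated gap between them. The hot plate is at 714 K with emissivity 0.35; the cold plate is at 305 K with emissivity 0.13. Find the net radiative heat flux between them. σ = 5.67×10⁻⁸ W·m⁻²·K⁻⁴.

q ≈ 1490 W/m²

For two infinite grey parallel plates, q = σ(T₁⁴ − T₂⁴)/(1/ε₁ + 1/ε₂ − 1).
T₁⁴ − T₂⁴ = 2.599×10¹¹ − 8.654×10⁹ = 2.512×10¹¹ K⁴.
1/ε₁ + 1/ε₂ − 1 = 2.857 + 7.692 − 1 = 9.549.
q = 5.67×10⁻⁸ × 2.512×10¹¹ / 9.549.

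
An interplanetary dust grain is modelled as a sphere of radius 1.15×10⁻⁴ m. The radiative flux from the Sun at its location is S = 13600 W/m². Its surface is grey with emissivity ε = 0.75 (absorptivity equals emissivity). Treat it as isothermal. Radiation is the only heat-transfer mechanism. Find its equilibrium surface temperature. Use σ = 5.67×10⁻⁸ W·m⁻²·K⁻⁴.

T ≈ 495 K

At equilibrium, absorbed power = emitted power.
Absorbing cross-section = πr² = 4.155×10⁻⁸ m²; emitting surface = 4πr² = 1.662×10⁻⁷ m² (ratio 4).
εS·A_cross = εσ·A_surf·T⁴  ⇒  T⁴ = S/(4σ)   (ε cancels).
T⁴ = 13600/(4·5.67×10⁻⁸) = 5.996×10¹⁰ K⁴.
T = (5.996×10¹⁰)^(1/4).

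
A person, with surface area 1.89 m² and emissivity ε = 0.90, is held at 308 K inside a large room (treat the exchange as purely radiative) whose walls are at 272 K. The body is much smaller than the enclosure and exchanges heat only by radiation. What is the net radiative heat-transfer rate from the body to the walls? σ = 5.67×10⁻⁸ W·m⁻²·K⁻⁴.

For a small grey body in a large enclosure: P_net = εσA(T_body⁴ − T_wall⁴).
A = 1.89 m²; T_body⁴ − T_wall⁴ = 8.999×10⁹ − 5.474×10⁹ = 3.526×10⁹ K⁴.
|P_net| = 0.90·5.67×10⁻⁸·1.890·3.526×10⁹.

P_net ≈ 340 W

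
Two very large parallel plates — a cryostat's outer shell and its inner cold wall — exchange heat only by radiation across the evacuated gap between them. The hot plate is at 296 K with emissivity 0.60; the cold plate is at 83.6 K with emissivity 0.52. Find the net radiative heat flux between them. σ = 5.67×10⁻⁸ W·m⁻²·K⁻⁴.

For two infinite grey parallel plates, q = σ(T₁⁴ − T₂⁴)/(1/ε₁ + 1/ε₂ − 1).
T₁⁴ − T₂⁴ = 7.677×10⁹ − 4.885×10⁷ = 7.628×10⁹ K⁴.
1/ε₁ + 1/ε₂ − 1 = 1.667 + 1.923 − 1 = 2.590.
q = 5.67×10⁻⁸ × 7.628×10⁹ / 2.590.

q ≈ 167 W/m²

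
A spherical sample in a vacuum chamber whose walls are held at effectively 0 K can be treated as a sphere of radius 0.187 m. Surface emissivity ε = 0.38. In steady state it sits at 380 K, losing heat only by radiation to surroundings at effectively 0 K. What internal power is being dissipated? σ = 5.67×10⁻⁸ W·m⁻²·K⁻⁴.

Steady state: P = εσA T⁴.
A = 4πr² = 0.4394 m²; T⁴ = (380)⁴ = 2.085×10¹⁰ K⁴.
P = 0.38 × 5.67×10⁻⁸ × 0.4394 × 2.085×10¹⁰.

P ≈ 197 W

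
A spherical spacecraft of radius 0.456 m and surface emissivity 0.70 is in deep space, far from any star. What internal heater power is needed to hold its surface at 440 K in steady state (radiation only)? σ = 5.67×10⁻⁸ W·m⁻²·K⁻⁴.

P ≈ 3890 W

P = εσ·4πr²·T⁴.
4πr² = 2.613 m²; T⁴ = 3.748×10¹⁰ K⁴.
P = 0.70·5.67×10⁻⁸·2.613·3.748×10¹⁰.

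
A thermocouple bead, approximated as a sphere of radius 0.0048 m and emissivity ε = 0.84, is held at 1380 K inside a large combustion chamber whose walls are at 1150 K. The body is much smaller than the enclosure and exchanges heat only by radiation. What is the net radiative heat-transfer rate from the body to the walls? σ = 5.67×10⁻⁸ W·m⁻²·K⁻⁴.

P_net ≈ 25.9 W

For a small grey body in a large enclosure: P_net = εσA(T_body⁴ − T_wall⁴).
A = 4πr² = 2.895×10⁻⁴ m²; T_body⁴ − T_wall⁴ = 3.627×10¹² − 1.749×10¹² = 1.878×10¹² K⁴.
|P_net| = 0.84·5.67×10⁻⁸·2.895×10⁻⁴·1.878×10¹².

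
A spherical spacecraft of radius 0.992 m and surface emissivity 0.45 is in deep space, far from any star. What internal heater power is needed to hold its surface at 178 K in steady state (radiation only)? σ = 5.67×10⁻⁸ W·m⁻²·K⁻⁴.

P = εσ·4πr²·T⁴.
4πr² = 12.37 m²; T⁴ = 1.004×10⁹ K⁴.
P = 0.45·5.67×10⁻⁸·12.37·1.004×10⁹.

P ≈ 317 W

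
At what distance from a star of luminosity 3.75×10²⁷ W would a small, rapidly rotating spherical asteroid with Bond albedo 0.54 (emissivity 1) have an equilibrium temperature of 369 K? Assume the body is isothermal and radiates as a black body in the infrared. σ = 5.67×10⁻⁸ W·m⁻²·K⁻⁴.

d ≈ 1.81×10¹¹ m

For an isothermal black-emitting sphere, (1−a)S·πr² = σ·4πr²·T⁴ ⇒ S = 4σT⁴/(1−a).
S = 4·5.67×10⁻⁸·(369)⁴/0.460 = 9141 W/m².
Flux falls as S = L/(4πd²), so d = √(L/(4πS)) = √(3.75×10²⁷/(4π·9141)).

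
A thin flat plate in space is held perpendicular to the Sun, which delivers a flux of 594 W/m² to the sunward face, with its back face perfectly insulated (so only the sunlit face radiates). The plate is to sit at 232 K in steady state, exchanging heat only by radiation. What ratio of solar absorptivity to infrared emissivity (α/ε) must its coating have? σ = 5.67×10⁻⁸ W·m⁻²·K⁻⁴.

Balance: αS·A = εσ·1A·T⁴ ⇒ α/ε = σT⁴/S.
α/ε = 5.67×10⁻⁸·(232)⁴/594 = 5.67×10⁻⁸·2.897×10⁹/594.

α/ε ≈ 0.277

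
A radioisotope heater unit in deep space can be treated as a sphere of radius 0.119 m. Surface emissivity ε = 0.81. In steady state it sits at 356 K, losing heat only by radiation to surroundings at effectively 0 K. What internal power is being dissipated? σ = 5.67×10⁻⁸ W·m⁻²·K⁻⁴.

P ≈ 131 W

Steady state: P = εσA T⁴.
A = 4πr² = 0.1780 m²; T⁴ = (356)⁴ = 1.606×10¹⁰ K⁴.
P = 0.81 × 5.67×10⁻⁸ × 0.1780 × 1.606×10¹⁰.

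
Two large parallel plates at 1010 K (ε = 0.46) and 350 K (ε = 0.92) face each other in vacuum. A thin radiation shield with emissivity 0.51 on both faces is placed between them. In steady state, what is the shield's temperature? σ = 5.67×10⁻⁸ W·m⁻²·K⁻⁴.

T_s ≈ 805 K

In steady state the net flux on the hot side equals that on the cold side.
σ(T₁⁴−T_s⁴)/D₁ = σ(T_s⁴−T₂⁴)/D₂, with D₁ = 1/ε₁+1/ε_s−1 = 3.135, D₂ = 1/ε_s+1/ε₂−1 = 2.048.
Solve for T_s⁴: T_s⁴ = (D₂·T₁⁴ + D₁·T₂⁴)/(D₁+D₂) = 4.203×10¹¹ K⁴.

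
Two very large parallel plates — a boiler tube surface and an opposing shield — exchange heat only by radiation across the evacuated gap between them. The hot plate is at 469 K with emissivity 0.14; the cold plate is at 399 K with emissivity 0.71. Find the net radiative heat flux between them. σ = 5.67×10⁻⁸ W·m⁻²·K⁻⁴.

For two infinite grey parallel plates, q = σ(T₁⁴ − T₂⁴)/(1/ε₁ + 1/ε₂ − 1).
T₁⁴ − T₂⁴ = 4.838×10¹⁰ − 2.534×10¹⁰ = 2.304×10¹⁰ K⁴.
1/ε₁ + 1/ε₂ − 1 = 7.143 + 1.408 − 1 = 7.551.
q = 5.67×10⁻⁸ × 2.304×10¹⁰ / 7.551.

q ≈ 173 W/m²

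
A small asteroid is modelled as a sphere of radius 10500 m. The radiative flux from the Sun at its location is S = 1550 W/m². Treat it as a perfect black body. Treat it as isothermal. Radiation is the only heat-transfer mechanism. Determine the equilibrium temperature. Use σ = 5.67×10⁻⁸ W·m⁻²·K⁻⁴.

At equilibrium, absorbed power = emitted power.
Absorbing cross-section = πr² = 3.464×10⁸ m²; emitting surface = 4πr² = 1.385×10⁹ m² (ratio 4).
S·A_cross = εσ·A_surf·T⁴  ⇒  T⁴ = S/(4σ).
T⁴ = 1.00·1550/(4·5.67×10⁻⁸) = 6.834×10⁹ K⁴.
T = (6.834×10⁹)^(1/4).

T ≈ 288 K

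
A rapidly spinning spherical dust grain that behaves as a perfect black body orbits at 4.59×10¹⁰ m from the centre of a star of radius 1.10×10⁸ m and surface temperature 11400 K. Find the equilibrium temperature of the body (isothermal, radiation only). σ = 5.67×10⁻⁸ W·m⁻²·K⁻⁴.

The star's surface emits σT_*⁴; at distance d the flux is S = σT_*⁴(R_*/d)².
S = 5.67×10⁻⁸·(11400)⁴·(1.10×10⁸/4.59×10¹⁰)² = 5500 W/m².
For an isothermal sphere T⁴ = (1−a)S/(4σ) = 2.425×10¹⁰ K⁴.

T ≈ 395 K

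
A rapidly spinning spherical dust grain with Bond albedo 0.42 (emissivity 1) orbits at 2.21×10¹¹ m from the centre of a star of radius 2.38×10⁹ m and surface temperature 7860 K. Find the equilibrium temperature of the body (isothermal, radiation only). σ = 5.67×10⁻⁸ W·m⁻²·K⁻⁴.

The star's surface emits σT_*⁴; at distance d the flux is S = σT_*⁴(R_*/d)².
S = 5.67×10⁻⁸·(7860)⁴·(2.38×10⁹/2.21×10¹¹)² = 25100 W/m².
For an isothermal sphere T⁴ = (1−a)S/(4σ) = 6.418×10¹⁰ K⁴.

T ≈ 503 K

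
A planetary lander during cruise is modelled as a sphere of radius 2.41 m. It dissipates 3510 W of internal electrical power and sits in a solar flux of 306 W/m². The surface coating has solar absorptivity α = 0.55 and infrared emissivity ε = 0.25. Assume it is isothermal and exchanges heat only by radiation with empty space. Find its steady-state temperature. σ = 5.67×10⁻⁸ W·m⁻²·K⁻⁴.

T ≈ 282 K

At steady state, absorbed solar power + internal power = radiated power.
Absorbed: α·S·A_cross = 0.55·306·18.25 = 3071 W (cross-section πr²).
Total input = 3071 + 3510 = 6581 W.
Radiated: εσ·A_surf·T⁴ with A_surf = 4πr² = 72.99 m².
T⁴ = 6581/(0.25·5.67×10⁻⁸·72.99) = 6.361×10⁹ K⁴.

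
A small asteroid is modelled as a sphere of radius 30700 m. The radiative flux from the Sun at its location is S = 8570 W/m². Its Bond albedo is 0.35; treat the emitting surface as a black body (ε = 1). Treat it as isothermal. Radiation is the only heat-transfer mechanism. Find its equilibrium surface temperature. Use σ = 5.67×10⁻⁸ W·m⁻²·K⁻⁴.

T ≈ 396 K

At equilibrium, absorbed power = emitted power.
Absorbing cross-section = πr² = 2.961×10⁹ m²; emitting surface = 4πr² = 1.184×10¹⁰ m² (ratio 4).
(1−a)S·A_cross = εσ·A_surf·T⁴  ⇒  T⁴ = (1−a)S/(4σ).
T⁴ = 0.650·8570/(4·5.67×10⁻⁸) = 2.456×10¹⁰ K⁴.
T = (2.456×10¹⁰)^(1/4).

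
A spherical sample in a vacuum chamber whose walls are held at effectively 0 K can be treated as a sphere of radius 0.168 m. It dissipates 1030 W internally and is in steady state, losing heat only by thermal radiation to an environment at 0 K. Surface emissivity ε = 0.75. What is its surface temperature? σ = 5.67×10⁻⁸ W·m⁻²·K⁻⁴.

Steady state: internal power = radiated power, P = εσA T⁴.
Radiating area A = 4πr² = 0.3547 m².
T⁴ = P/(εσA) = 1030/(0.75·5.67×10⁻⁸·0.3547) = 6.829×10¹⁰ K⁴.
T = (6.829×10¹⁰)^(1/4).

T ≈ 511 K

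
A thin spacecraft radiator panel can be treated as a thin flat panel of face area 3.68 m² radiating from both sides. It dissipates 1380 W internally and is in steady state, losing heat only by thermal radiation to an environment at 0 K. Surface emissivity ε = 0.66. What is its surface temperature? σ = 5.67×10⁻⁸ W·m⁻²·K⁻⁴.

Steady state: internal power = radiated power, P = εσA T⁴.
Radiating area A = 2·3.68 = 7.360 m².
T⁴ = P/(εσA) = 1380/(0.66·5.67×10⁻⁸·7.360) = 5.010×10⁹ K⁴.
T = (5.010×10⁹)^(1/4).

T ≈ 266 K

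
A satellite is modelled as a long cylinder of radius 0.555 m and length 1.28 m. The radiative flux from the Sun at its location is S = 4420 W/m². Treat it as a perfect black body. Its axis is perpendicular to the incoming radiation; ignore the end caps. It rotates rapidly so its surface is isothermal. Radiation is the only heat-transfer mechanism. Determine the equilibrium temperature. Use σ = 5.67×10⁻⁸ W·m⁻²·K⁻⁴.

T ≈ 397 K

At equilibrium, absorbed power = emitted power.
Absorbing cross-section = 2rL = 1.421 m²; emitting surface = 2πrL = 4.464 m² (ratio π).
S·A_cross = εσ·A_surf·T⁴  ⇒  T⁴ = S/(πσ).
T⁴ = 1.00·4420/(π·5.67×10⁻⁸) = 2.481×10¹⁰ K⁴.
T = (2.481×10¹⁰)^(1/4).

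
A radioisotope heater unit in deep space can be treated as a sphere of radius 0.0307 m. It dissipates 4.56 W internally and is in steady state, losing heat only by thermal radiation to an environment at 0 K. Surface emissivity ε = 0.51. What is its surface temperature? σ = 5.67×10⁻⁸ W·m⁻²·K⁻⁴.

Steady state: internal power = radiated power, P = εσA T⁴.
Radiating area A = 4πr² = 0.01184 m².
T⁴ = P/(εσA) = 4.56/(0.51·5.67×10⁻⁸·0.01184) = 1.331×10¹⁰ K⁴.
T = (1.331×10¹⁰)^(1/4).

T ≈ 340 K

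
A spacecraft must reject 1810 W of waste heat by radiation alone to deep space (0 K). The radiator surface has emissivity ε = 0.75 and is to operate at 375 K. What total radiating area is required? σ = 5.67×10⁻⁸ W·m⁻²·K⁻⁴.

P = εσA T⁴ ⇒ A = P/(εσT⁴).
T⁴ = 1.978×10¹⁰ K⁴.
A = 1810/(0.75 × 5.67×10⁻⁸ × 1.978×10¹⁰).

A ≈ 2.15 m²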